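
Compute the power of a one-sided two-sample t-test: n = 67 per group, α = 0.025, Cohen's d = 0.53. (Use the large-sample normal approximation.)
Power ≈ 0.87

Power calculation (two-sample t-test, normal approximation):
z_β = d · √(n/2) - z_α
z_β = 0.53 · √(67/2) - 1.960
z_β = 0.53 · 5.788 - 1.960
z_β = 1.108

Power = Φ(z_β) = Φ(1.108) ≈ 0.866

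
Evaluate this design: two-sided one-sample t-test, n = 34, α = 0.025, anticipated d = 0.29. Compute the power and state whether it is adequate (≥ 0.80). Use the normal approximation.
Power ≈ 0.29; the study is underpowered (power < 0.80)

Power calculation (one-sample t-test, normal approximation):
z_β = d · √n - z_{α/2}
z_β = 0.29 · √34 - 2.241
z_β = 0.29 · 5.831 - 2.241
z_β = -0.550

Power = Φ(z_β) = Φ(-0.550) ≈ 0.291

Effect size d = 0.29 is small by Cohen's convention (0.2/0.5/0.8).

Threshold: power ≥ 0.80 is conventionally adequate.
Power ≈ 0.29 → the study is underpowered (power < 0.80).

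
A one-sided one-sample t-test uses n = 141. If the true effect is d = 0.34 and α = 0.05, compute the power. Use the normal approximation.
Power ≈ 0.99

Power calculation (one-sample t-test, normal approximation):
z_β = d · √n - z_α
z_β = 0.34 · √141 - 1.645
z_β = 0.34 · 11.874 - 1.645
z_β = 2.392

Power = Φ(z_β) = Φ(2.392) ≈ 0.992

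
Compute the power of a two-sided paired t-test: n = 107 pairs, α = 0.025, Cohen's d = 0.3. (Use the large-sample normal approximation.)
Power ≈ 0.81

Power calculation (paired t-test, normal approximation):
z_β = d · √n - z_{α/2}
z_β = 0.3 · √107 - 2.241
z_β = 0.3 · 10.344 - 2.241
z_β = 0.862

Power = Φ(z_β) = Φ(0.862) ≈ 0.806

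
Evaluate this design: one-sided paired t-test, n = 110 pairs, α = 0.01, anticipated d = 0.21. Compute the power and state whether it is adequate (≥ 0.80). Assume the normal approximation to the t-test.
Power ≈ 0.45; the study is underpowered (power < 0.80)

Power calculation (paired t-test, normal approximation):
z_β = d · √n - z_α
z_β = 0.21 · √110 - 2.326
z_β = 0.21 · 10.488 - 2.326
z_β = -0.124

Power = Φ(z_β) = Φ(-0.124) ≈ 0.451

Effect size d = 0.21 is small by Cohen's convention (0.2/0.5/0.8).

Threshold: power ≥ 0.80 is conventionally adequate.
Power ≈ 0.45 → the study is underpowered (power < 0.80).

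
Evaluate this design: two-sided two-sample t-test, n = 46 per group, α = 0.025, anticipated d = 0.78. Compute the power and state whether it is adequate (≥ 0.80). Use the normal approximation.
Power ≈ 0.93; the study is adequately powered (power ≥ 0.80)

Power calculation (two-sample t-test, normal approximation):
z_β = d · √(n/2) - z_{α/2}
z_β = 0.78 · √(46/2) - 2.241
z_β = 0.78 · 4.796 - 2.241
z_β = 1.499

Power = Φ(z_β) = Φ(1.499) ≈ 0.933

Effect size d = 0.78 is medium by Cohen's convention (0.2/0.5/0.8).

Threshold: power ≥ 0.80 is conventionally adequate.
Power ≈ 0.93 → the study is adequately powered (power ≥ 0.80).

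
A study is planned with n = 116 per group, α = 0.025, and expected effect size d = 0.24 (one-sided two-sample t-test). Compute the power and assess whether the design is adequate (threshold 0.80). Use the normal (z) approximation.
Power ≈ 0.45; the study is underpowered (power < 0.80)

Power calculation (two-sample t-test, normal approximation):
z_β = d · √(n/2) - z_α
z_β = 0.24 · √(116/2) - 1.960
z_β = 0.24 · 7.616 - 1.960
z_β = -0.132

Power = Φ(z_β) = Φ(-0.132) ≈ 0.447

Effect size d = 0.24 is small by Cohen's convention (0.2/0.5/0.8).

Threshold: power ≥ 0.80 is conventionally adequate.
Power ≈ 0.45 → the study is underpowered (power < 0.80).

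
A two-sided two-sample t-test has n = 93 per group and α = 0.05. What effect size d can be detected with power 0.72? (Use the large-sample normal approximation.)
d ≈ 0.37

Minimum detectable effect (two-sample t-test, normal approximation):
d = (z_{α/2} + z_β) / √(n/2)
d = (1.960 + 0.583) / √(93/2)
d = 2.543 / 6.819
d ≈ 0.37

By Cohen's convention (0.2 small / 0.5 medium / 0.8 large): small effect.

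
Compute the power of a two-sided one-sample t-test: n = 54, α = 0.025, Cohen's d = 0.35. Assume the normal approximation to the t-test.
Power ≈ 0.63

Power calculation (one-sample t-test, normal approximation):
z_β = d · √n - z_{α/2}
z_β = 0.35 · √54 - 2.241
z_β = 0.35 · 7.348 - 2.241
z_β = 0.331

Power = Φ(z_β) = Φ(0.331) ≈ 0.630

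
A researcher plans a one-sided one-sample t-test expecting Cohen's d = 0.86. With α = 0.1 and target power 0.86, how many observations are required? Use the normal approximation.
n = 8

Sample size formula (one-sample t-test, normal approximation):
n = ((z_α + z_β) / d)²

z_α = 1.282 (for α = 0.1, one-sided)
z_β = 1.080 (for power = 0.86)
d = 0.86

n = ((1.282 + 1.080) / 0.86)²
n = (2.747)²
n ≈ 7.55
Round up to the next whole number: n = 8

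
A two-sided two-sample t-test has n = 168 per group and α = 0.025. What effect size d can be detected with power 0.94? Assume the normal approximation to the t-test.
d ≈ 0.41

Minimum detectable effect (two-sample t-test, normal approximation):
d = (z_{α/2} + z_β) / √(n/2)
d = (2.241 + 1.555) / √(168/2)
d = 3.796 / 9.165
d ≈ 0.41

By Cohen's convention (0.2 small / 0.5 medium / 0.8 large): small effect.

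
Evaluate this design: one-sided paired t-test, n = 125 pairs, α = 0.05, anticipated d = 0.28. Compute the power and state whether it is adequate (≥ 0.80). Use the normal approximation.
Power ≈ 0.93; the study is adequately powered (power ≥ 0.80)

Power calculation (paired t-test, normal approximation):
z_β = d · √n - z_α
z_β = 0.28 · √125 - 1.645
z_β = 0.28 · 11.180 - 1.645
z_β = 1.486

Power = Φ(z_β) = Φ(1.486) ≈ 0.931

Effect size d = 0.28 is small by Cohen's convention (0.2/0.5/0.8).

Threshold: power ≥ 0.80 is conventionally adequate.
Power ≈ 0.93 → the study is adequately powered (power ≥ 0.80).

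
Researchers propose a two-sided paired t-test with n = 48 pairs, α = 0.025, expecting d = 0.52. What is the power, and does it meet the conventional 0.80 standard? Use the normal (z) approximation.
Power ≈ 0.91; the study is adequately powered (power ≥ 0.80)

Power calculation (paired t-test, normal approximation):
z_β = d · √n - z_{α/2}
z_β = 0.52 · √48 - 2.241
z_β = 0.52 · 6.928 - 2.241
z_β = 1.361

Power = Φ(z_β) = Φ(1.361) ≈ 0.913

Effect size d = 0.52 is medium by Cohen's convention (0.2/0.5/0.8).

Threshold: power ≥ 0.80 is conventionally adequate.
Power ≈ 0.91 → the study is adequately powered (power ≥ 0.80).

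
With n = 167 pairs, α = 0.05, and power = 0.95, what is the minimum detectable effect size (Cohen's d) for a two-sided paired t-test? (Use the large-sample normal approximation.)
d ≈ 0.28

Minimum detectable effect (paired t-test, normal approximation):
d = (z_{α/2} + z_β) / √n
d = (1.960 + 1.645) / √167
d = 3.605 / 12.923
d ≈ 0.28

By Cohen's convention (0.2 small / 0.5 medium / 0.8 large): small effect.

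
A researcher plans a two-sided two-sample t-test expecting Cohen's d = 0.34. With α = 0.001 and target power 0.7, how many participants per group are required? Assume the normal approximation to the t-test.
n = 252 per group

Sample size formula (two-sample t-test, normal approximation):
n = 2 · ((z_{α/2} + z_β) / d)²

z_{α/2} = 3.291 (for α = 0.001, two-sided)
z_β = 0.524 (for power = 0.7)
d = 0.34

n = 2 · ((3.291 + 0.524) / 0.34)²
n = 2 · (11.221)²
n ≈ 251.82
Round up to the next whole number: n = 252 per group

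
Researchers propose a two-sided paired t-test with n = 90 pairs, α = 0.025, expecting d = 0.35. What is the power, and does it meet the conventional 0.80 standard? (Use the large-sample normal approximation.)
Power ≈ 0.86; the study is adequately powered (power ≥ 0.80)

Power calculation (paired t-test, normal approximation):
z_β = d · √n - z_{α/2}
z_β = 0.35 · √90 - 2.241
z_β = 0.35 · 9.487 - 2.241
z_β = 1.079

Power = Φ(z_β) = Φ(1.079) ≈ 0.860

Effect size d = 0.35 is small by Cohen's convention (0.2/0.5/0.8).

Threshold: power ≥ 0.80 is conventionally adequate.
Power ≈ 0.86 → the study is adequately powered (power ≥ 0.80).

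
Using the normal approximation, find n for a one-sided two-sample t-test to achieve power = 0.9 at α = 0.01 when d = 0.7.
n = 54 per group

Sample size formula (two-sample t-test, normal approximation):
n = 2 · ((z_α + z_β) / d)²

z_α = 2.326 (for α = 0.01, one-sided)
z_β = 1.282 (for power = 0.9)
d = 0.7

n = 2 · ((2.326 + 1.282) / 0.7)²
n = 2 · (5.154)²
n ≈ 53.13
Round up to the next whole number: n = 54 per group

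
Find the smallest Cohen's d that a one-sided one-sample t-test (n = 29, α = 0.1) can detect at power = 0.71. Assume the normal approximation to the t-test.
d ≈ 0.34

Minimum detectable effect (one-sample t-test, normal approximation):
d = (z_α + z_β) / √n
d = (1.282 + 0.553) / √29
d = 1.835 / 5.385
d ≈ 0.34

By Cohen's convention (0.2 small / 0.5 medium / 0.8 large): small effect.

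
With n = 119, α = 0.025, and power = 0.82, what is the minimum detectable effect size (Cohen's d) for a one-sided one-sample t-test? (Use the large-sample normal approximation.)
d ≈ 0.26

Minimum detectable effect (one-sample t-test, normal approximation):
d = (z_α + z_β) / √n
d = (1.960 + 0.915) / √119
d = 2.875 / 10.909
d ≈ 0.26

By Cohen's convention (0.2 small / 0.5 medium / 0.8 large): small effect.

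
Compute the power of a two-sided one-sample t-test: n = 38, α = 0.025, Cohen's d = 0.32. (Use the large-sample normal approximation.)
Power ≈ 0.39

Power calculation (one-sample t-test, normal approximation):
z_β = d · √n - z_{α/2}
z_β = 0.32 · √38 - 2.241
z_β = 0.32 · 6.164 - 2.241
z_β = -0.269

Power = Φ(z_β) = Φ(-0.269) ≈ 0.394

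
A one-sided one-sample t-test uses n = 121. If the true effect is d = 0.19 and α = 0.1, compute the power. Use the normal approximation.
Power ≈ 0.79

Power calculation (one-sample t-test, normal approximation):
z_β = d · √n - z_α
z_β = 0.19 · √121 - 1.282
z_β = 0.19 · 11.000 - 1.282
z_β = 0.808

Power = Φ(z_β) = Φ(0.808) ≈ 0.791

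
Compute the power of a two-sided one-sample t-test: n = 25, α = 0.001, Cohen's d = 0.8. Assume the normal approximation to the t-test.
Power ≈ 0.76

Power calculation (one-sample t-test, normal approximation):
z_β = d · √n - z_{α/2}
z_β = 0.8 · √25 - 3.291
z_β = 0.8 · 5.000 - 3.291
z_β = 0.709

Power = Φ(z_β) = Φ(0.709) ≈ 0.761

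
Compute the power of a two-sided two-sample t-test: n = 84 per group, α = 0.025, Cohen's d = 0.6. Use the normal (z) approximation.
Power ≈ 0.95

Power calculation (two-sample t-test, normal approximation):
z_β = d · √(n/2) - z_{α/2}
z_β = 0.6 · √(84/2) - 2.241
z_β = 0.6 · 6.481 - 2.241
z_β = 1.647

Power = Φ(z_β) = Φ(1.647) ≈ 0.950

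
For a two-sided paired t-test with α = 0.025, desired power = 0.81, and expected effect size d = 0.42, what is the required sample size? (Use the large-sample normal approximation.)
n = 56 pairs

Sample size formula (paired t-test, normal approximation):
n = ((z_{α/2} + z_β) / d)²

z_{α/2} = 2.241 (for α = 0.025, two-sided)
z_β = 0.878 (for power = 0.81)
d = 0.42

n = ((2.241 + 0.878) / 0.42)²
n = (7.426)²
n ≈ 55.15
Round up to the next whole number: n = 56 pairs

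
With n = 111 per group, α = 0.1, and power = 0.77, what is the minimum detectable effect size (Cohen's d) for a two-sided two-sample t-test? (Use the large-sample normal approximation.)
d ≈ 0.32

Minimum detectable effect (two-sample t-test, normal approximation):
d = (z_{α/2} + z_β) / √(n/2)
d = (1.645 + 0.739) / √(111/2)
d = 2.384 / 7.450
d ≈ 0.32

By Cohen's convention (0.2 small / 0.5 medium / 0.8 large): small effect.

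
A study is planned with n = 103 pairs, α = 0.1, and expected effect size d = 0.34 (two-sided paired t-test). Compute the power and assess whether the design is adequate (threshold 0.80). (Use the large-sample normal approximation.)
Power ≈ 0.96; the study is adequately powered (power ≥ 0.80)

Power calculation (paired t-test, normal approximation):
z_β = d · √n - z_{α/2}
z_β = 0.34 · √103 - 1.645
z_β = 0.34 · 10.149 - 1.645
z_β = 1.806

Power = Φ(z_β) = Φ(1.806) ≈ 0.965

Effect size d = 0.34 is small by Cohen's convention (0.2/0.5/0.8).

Threshold: power ≥ 0.80 is conventionally adequate.
Power ≈ 0.96 → the study is adequately powered (power ≥ 0.80).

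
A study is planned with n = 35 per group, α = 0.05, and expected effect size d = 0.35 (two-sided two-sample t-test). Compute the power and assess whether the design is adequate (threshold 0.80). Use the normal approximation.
Power ≈ 0.31; the study is underpowered (power < 0.80)

Power calculation (two-sample t-test, normal approximation):
z_β = d · √(n/2) - z_{α/2}
z_β = 0.35 · √(35/2) - 1.960
z_β = 0.35 · 4.183 - 1.960
z_β = -0.496

Power = Φ(z_β) = Φ(-0.496) ≈ 0.310

Effect size d = 0.35 is small by Cohen's convention (0.2/0.5/0.8).

Threshold: power ≥ 0.80 is conventionally adequate.
Power ≈ 0.31 → the study is underpowered (power < 0.80).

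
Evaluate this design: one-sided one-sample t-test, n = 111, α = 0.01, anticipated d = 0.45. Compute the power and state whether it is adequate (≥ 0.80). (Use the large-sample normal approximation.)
Power ≈ 0.99; the study is adequately powered (power ≥ 0.80)

Power calculation (one-sample t-test, normal approximation):
z_β = d · √n - z_α
z_β = 0.45 · √111 - 2.326
z_β = 0.45 · 10.536 - 2.326
z_β = 2.415

Power = Φ(z_β) = Φ(2.415) ≈ 0.992

Effect size d = 0.45 is small by Cohen's convention (0.2/0.5/0.8).

Threshold: power ≥ 0.80 is conventionally adequate.
Power ≈ 0.99 → the study is adequately powered (power ≥ 0.80).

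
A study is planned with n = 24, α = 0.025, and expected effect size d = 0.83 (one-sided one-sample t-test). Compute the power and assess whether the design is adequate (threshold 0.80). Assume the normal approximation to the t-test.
Power ≈ 0.98; the study is adequately powered (power ≥ 0.80)

Power calculation (one-sample t-test, normal approximation):
z_β = d · √n - z_α
z_β = 0.83 · √24 - 1.960
z_β = 0.83 · 4.899 - 1.960
z_β = 2.106

Power = Φ(z_β) = Φ(2.106) ≈ 0.982

Effect size d = 0.83 is large by Cohen's convention (0.2/0.5/0.8).

Threshold: power ≥ 0.80 is conventionally adequate.
Power ≈ 0.98 → the study is adequately powered (power ≥ 0.80).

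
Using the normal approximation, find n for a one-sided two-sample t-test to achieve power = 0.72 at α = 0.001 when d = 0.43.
n = 146 per group

Sample size formula (two-sample t-test, normal approximation):
n = 2 · ((z_α + z_β) / d)²

z_α = 3.090 (for α = 0.001, one-sided)
z_β = 0.583 (for power = 0.72)
d = 0.43

n = 2 · ((3.090 + 0.583) / 0.43)²
n = 2 · (8.542)²
n ≈ 145.93
Round up to the next whole number: n = 146 per group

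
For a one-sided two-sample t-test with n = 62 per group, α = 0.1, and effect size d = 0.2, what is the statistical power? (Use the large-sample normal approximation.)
Power ≈ 0.43

Power calculation (two-sample t-test, normal approximation):
z_β = d · √(n/2) - z_α
z_β = 0.2 · √(62/2) - 1.282
z_β = 0.2 · 5.568 - 1.282
z_β = -0.168

Power = Φ(z_β) = Φ(-0.168) ≈ 0.433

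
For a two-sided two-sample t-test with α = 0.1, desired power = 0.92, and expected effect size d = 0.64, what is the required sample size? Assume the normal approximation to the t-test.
n = 46 per group

Sample size formula (two-sample t-test, normal approximation):
n = 2 · ((z_{α/2} + z_β) / d)²

z_{α/2} = 1.645 (for α = 0.1, two-sided)
z_β = 1.405 (for power = 0.92)
d = 0.64

n = 2 · ((1.645 + 1.405) / 0.64)²
n = 2 · (4.766)²
n ≈ 45.43
Round up to the next whole number: n = 46 per group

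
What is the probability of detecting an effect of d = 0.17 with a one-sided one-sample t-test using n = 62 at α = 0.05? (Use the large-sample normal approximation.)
Power ≈ 0.38

Power calculation (one-sample t-test, normal approximation):
z_β = d · √n - z_α
z_β = 0.17 · √62 - 1.645
z_β = 0.17 · 7.874 - 1.645
z_β = -0.306

Power = Φ(z_β) = Φ(-0.306) ≈ 0.380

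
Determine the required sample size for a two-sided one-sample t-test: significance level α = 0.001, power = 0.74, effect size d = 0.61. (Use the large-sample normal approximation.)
n = 42

Sample size formula (one-sample t-test, normal approximation):
n = ((z_{α/2} + z_β) / d)²

z_{α/2} = 3.291 (for α = 0.001, two-sided)
z_β = 0.643 (for power = 0.74)
d = 0.61

n = ((3.291 + 0.643) / 0.61)²
n = (6.449)²
n ≈ 41.59
Round up to the next whole number: n = 42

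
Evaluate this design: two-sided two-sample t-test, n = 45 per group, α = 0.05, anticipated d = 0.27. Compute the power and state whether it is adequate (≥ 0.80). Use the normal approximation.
Power ≈ 0.25; the study is underpowered (power < 0.80)

Power calculation (two-sample t-test, normal approximation):
z_β = d · √(n/2) - z_{α/2}
z_β = 0.27 · √(45/2) - 1.960
z_β = 0.27 · 4.743 - 1.960
z_β = -0.679

Power = Φ(z_β) = Φ(-0.679) ≈ 0.248

Effect size d = 0.27 is small by Cohen's convention (0.2/0.5/0.8).

Threshold: power ≥ 0.80 is conventionally adequate.
Power ≈ 0.25 → the study is underpowered (power < 0.80).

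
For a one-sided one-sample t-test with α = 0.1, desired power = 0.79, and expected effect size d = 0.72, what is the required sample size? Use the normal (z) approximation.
n = 9

Sample size formula (one-sample t-test, normal approximation):
n = ((z_α + z_β) / d)²

z_α = 1.282 (for α = 0.1, one-sided)
z_β = 0.806 (for power = 0.79)
d = 0.72

n = ((1.282 + 0.806) / 0.72)²
n = (2.900)²
n ≈ 8.41
Round up to the next whole number: n = 9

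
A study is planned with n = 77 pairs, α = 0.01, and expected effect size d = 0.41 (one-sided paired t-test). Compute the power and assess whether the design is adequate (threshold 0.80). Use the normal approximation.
Power ≈ 0.90; the study is adequately powered (power ≥ 0.80)

Power calculation (paired t-test, normal approximation):
z_β = d · √n - z_α
z_β = 0.41 · √77 - 2.326
z_β = 0.41 · 8.775 - 2.326
z_β = 1.271

Power = Φ(z_β) = Φ(1.271) ≈ 0.898

Effect size d = 0.41 is small by Cohen's convention (0.2/0.5/0.8).

Threshold: power ≥ 0.80 is conventionally adequate.
Power ≈ 0.90 → the study is adequately powered (power ≥ 0.80).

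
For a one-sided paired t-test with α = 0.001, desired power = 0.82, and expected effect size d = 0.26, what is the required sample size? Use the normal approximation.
n = 238 pairs

Sample size formula (paired t-test, normal approximation):
n = ((z_α + z_β) / d)²

z_α = 3.090 (for α = 0.001, one-sided)
z_β = 0.915 (for power = 0.82)
d = 0.26

n = ((3.090 + 0.915) / 0.26)²
n = (15.404)²
n ≈ 237.28
Round up to the next whole number: n = 238 pairs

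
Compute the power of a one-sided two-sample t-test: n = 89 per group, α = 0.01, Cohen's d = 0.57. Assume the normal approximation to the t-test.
Power ≈ 0.93

Power calculation (two-sample t-test, normal approximation):
z_β = d · √(n/2) - z_α
z_β = 0.57 · √(89/2) - 2.326
z_β = 0.57 · 6.671 - 2.326
z_β = 1.476

Power = Φ(z_β) = Φ(1.476) ≈ 0.930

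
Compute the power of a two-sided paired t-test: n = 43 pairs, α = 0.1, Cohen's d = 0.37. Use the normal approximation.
Power ≈ 0.78

Power calculation (paired t-test, normal approximation):
z_β = d · √n - z_{α/2}
z_β = 0.37 · √43 - 1.645
z_β = 0.37 · 6.557 - 1.645
z_β = 0.781

Power = Φ(z_β) = Φ(0.781) ≈ 0.783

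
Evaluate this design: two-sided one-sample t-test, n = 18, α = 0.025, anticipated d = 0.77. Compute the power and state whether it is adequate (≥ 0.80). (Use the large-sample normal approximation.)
Power ≈ 0.85; the study is adequately powered (power ≥ 0.80)

Power calculation (one-sample t-test, normal approximation):
z_β = d · √n - z_{α/2}
z_β = 0.77 · √18 - 2.241
z_β = 0.77 · 4.243 - 2.241
z_β = 1.025

Power = Φ(z_β) = Φ(1.025) ≈ 0.847

Effect size d = 0.77 is medium by Cohen's convention (0.2/0.5/0.8).

Threshold: power ≥ 0.80 is conventionally adequate.
Power ≈ 0.85 → the study is adequately powered (power ≥ 0.80).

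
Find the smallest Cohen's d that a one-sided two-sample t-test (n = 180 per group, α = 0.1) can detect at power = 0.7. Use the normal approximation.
d ≈ 0.19

Minimum detectable effect (two-sample t-test, normal approximation):
d = (z_α + z_β) / √(n/2)
d = (1.282 + 0.524) / √(180/2)
d = 1.806 / 9.487
d ≈ 0.19

By Cohen's convention (0.2 small / 0.5 medium / 0.8 large): very small effect.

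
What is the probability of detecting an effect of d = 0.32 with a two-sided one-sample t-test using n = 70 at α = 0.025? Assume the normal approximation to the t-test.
Power ≈ 0.67

Power calculation (one-sample t-test, normal approximation):
z_β = d · √n - z_{α/2}
z_β = 0.32 · √70 - 2.241
z_β = 0.32 · 8.367 - 2.241
z_β = 0.436

Power = Φ(z_β) = Φ(0.436) ≈ 0.669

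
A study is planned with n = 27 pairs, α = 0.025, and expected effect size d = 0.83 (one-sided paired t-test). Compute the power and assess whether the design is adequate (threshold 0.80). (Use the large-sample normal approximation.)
Power ≈ 0.99; the study is adequately powered (power ≥ 0.80)

Power calculation (paired t-test, normal approximation):
z_β = d · √n - z_α
z_β = 0.83 · √27 - 1.960
z_β = 0.83 · 5.196 - 1.960
z_β = 2.353

Power = Φ(z_β) = Φ(2.353) ≈ 0.991

Effect size d = 0.83 is large by Cohen's convention (0.2/0.5/0.8).

Threshold: power ≥ 0.80 is conventionally adequate.
Power ≈ 0.99 → the study is adequately powered (power ≥ 0.80).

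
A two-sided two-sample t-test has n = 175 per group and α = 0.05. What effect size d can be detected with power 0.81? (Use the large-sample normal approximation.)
d ≈ 0.30

Minimum detectable effect (two-sample t-test, normal approximation):
d = (z_{α/2} + z_β) / √(n/2)
d = (1.960 + 0.878) / √(175/2)
d = 2.838 / 9.354
d ≈ 0.30

By Cohen's convention (0.2 small / 0.5 medium / 0.8 large): small effect.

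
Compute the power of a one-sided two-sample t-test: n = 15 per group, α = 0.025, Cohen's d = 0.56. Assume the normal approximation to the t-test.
Power ≈ 0.33

Power calculation (two-sample t-test, normal approximation):
z_β = d · √(n/2) - z_α
z_β = 0.56 · √(15/2) - 1.960
z_β = 0.56 · 2.739 - 1.960
z_β = -0.426

Power = Φ(z_β) = Φ(-0.426) ≈ 0.335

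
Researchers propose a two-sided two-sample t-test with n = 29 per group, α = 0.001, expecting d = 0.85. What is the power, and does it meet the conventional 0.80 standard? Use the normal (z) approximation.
Power ≈ 0.48; the study is underpowered (power < 0.80)

Power calculation (two-sample t-test, normal approximation):
z_β = d · √(n/2) - z_{α/2}
z_β = 0.85 · √(29/2) - 3.291
z_β = 0.85 · 3.808 - 3.291
z_β = -0.054

Power = Φ(z_β) = Φ(-0.054) ≈ 0.479

Effect size d = 0.85 is large by Cohen's convention (0.2/0.5/0.8).

Threshold: power ≥ 0.80 is conventionally adequate.
Power ≈ 0.48 → the study is underpowered (power < 0.80).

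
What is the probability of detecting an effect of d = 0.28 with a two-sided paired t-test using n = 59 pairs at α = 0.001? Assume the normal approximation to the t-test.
Power ≈ 0.13

Power calculation (paired t-test, normal approximation):
z_β = d · √n - z_{α/2}
z_β = 0.28 · √59 - 3.291
z_β = 0.28 · 7.681 - 3.291
z_β = -1.140

Power = Φ(z_β) = Φ(-1.140) ≈ 0.127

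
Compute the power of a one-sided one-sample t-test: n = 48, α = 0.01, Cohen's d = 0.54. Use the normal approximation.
Power ≈ 0.92

Power calculation (one-sample t-test, normal approximation):
z_β = d · √n - z_α
z_β = 0.54 · √48 - 2.326
z_β = 0.54 · 6.928 - 2.326
z_β = 1.415

Power = Φ(z_β) = Φ(1.415) ≈ 0.921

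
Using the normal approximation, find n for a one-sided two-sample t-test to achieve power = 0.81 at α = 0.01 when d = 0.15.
n = 913 per group

Sample size formula (two-sample t-test, normal approximation):
n = 2 · ((z_α + z_β) / d)²

z_α = 2.326 (for α = 0.01, one-sided)
z_β = 0.878 (for power = 0.81)
d = 0.15

n = 2 · ((2.326 + 0.878) / 0.15)²
n = 2 · (21.360)²
n ≈ 912.50
Round up to the next whole number: n = 913 per group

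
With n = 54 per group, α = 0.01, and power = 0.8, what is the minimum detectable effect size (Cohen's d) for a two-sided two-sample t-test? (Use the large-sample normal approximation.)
d ≈ 0.66

Minimum detectable effect (two-sample t-test, normal approximation):
d = (z_{α/2} + z_β) / √(n/2)
d = (2.576 + 0.842) / √(54/2)
d = 3.417 / 5.196
d ≈ 0.66

By Cohen's convention (0.2 small / 0.5 medium / 0.8 large): medium effect.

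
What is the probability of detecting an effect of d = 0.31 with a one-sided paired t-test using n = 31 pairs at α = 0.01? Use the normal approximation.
Power ≈ 0.27

Power calculation (paired t-test, normal approximation):
z_β = d · √n - z_α
z_β = 0.31 · √31 - 2.326
z_β = 0.31 · 5.568 - 2.326
z_β = -0.600

Power = Φ(z_β) = Φ(-0.600) ≈ 0.274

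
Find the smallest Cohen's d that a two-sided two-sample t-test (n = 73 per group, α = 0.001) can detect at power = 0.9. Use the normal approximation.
d ≈ 0.76

Minimum detectable effect (two-sample t-test, normal approximation):
d = (z_{α/2} + z_β) / √(n/2)
d = (3.291 + 1.282) / √(73/2)
d = 4.572 / 6.042
d ≈ 0.76

By Cohen's convention (0.2 small / 0.5 medium / 0.8 large): medium effect.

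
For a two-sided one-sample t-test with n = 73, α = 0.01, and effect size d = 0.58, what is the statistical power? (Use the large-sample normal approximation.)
Power ≈ 0.99

Power calculation (one-sample t-test, normal approximation):
z_β = d · √n - z_{α/2}
z_β = 0.58 · √73 - 2.576
z_β = 0.58 · 8.544 - 2.576
z_β = 2.380

Power = Φ(z_β) = Φ(2.380) ≈ 0.991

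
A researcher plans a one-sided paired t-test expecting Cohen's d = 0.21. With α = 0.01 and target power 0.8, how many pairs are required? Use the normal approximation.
n = 228 pairs

Sample size formula (paired t-test, normal approximation):
n = ((z_α + z_β) / d)²

z_α = 2.326 (for α = 0.01, one-sided)
z_β = 0.842 (for power = 0.8)
d = 0.21

n = ((2.326 + 0.842) / 0.21)²
n = (15.086)²
n ≈ 227.59
Round up to the next whole number: n = 228 pairs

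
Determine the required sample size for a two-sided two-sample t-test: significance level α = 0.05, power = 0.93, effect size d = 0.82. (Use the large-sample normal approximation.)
n = 36 per group

Sample size formula (two-sample t-test, normal approximation):
n = 2 · ((z_{α/2} + z_β) / d)²

z_{α/2} = 1.960 (for α = 0.05, two-sided)
z_β = 1.476 (for power = 0.93)
d = 0.82

n = 2 · ((1.960 + 1.476) / 0.82)²
n = 2 · (4.190)²
n ≈ 35.11
Round up to the next whole number: n = 36 per group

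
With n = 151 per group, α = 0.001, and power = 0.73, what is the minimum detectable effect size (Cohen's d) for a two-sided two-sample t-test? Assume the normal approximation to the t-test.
d ≈ 0.45

Minimum detectable effect (two-sample t-test, normal approximation):
d = (z_{α/2} + z_β) / √(n/2)
d = (3.291 + 0.613) / √(151/2)
d = 3.903 / 8.689
d ≈ 0.45

By Cohen's convention (0.2 small / 0.5 medium / 0.8 large): small effect.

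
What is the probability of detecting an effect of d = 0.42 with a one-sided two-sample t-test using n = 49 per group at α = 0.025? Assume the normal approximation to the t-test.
Power ≈ 0.55

Power calculation (two-sample t-test, normal approximation):
z_β = d · √(n/2) - z_α
z_β = 0.42 · √(49/2) - 1.960
z_β = 0.42 · 4.950 - 1.960
z_β = 0.119

Power = Φ(z_β) = Φ(0.119) ≈ 0.547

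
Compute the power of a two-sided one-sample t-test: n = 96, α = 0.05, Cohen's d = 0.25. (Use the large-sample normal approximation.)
Power ≈ 0.69

Power calculation (one-sample t-test, normal approximation):
z_β = d · √n - z_{α/2}
z_β = 0.25 · √96 - 1.960
z_β = 0.25 · 9.798 - 1.960
z_β = 0.490

Power = Φ(z_β) = Φ(0.490) ≈ 0.688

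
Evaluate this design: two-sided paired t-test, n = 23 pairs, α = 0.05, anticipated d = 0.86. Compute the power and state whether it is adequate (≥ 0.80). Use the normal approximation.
Power ≈ 0.98; the study is adequately powered (power ≥ 0.80)

Power calculation (paired t-test, normal approximation):
z_β = d · √n - z_{α/2}
z_β = 0.86 · √23 - 1.960
z_β = 0.86 · 4.796 - 1.960
z_β = 2.164

Power = Φ(z_β) = Φ(2.164) ≈ 0.985

Effect size d = 0.86 is large by Cohen's convention (0.2/0.5/0.8).

Threshold: power ≥ 0.80 is conventionally adequate.
Power ≈ 0.98 → the study is adequately powered (power ≥ 0.80).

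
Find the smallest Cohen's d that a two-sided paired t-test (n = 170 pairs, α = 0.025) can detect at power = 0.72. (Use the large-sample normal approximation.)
d ≈ 0.22

Minimum detectable effect (paired t-test, normal approximation):
d = (z_{α/2} + z_β) / √n
d = (2.241 + 0.583) / √170
d = 2.824 / 13.038
d ≈ 0.22

By Cohen's convention (0.2 small / 0.5 medium / 0.8 large): small effect.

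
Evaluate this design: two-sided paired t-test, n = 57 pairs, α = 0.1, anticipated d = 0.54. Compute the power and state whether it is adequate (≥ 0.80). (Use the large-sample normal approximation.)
Power ≈ 0.99; the study is adequately powered (power ≥ 0.80)

Power calculation (paired t-test, normal approximation):
z_β = d · √n - z_{α/2}
z_β = 0.54 · √57 - 1.645
z_β = 0.54 · 7.550 - 1.645
z_β = 2.432

Power = Φ(z_β) = Φ(2.432) ≈ 0.992

Effect size d = 0.54 is medium by Cohen's convention (0.2/0.5/0.8).

Threshold: power ≥ 0.80 is conventionally adequate.
Power ≈ 0.99 → the study is adequately powered (power ≥ 0.80).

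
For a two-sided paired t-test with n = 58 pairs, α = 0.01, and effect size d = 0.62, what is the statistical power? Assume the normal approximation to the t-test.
Power ≈ 0.98

Power calculation (paired t-test, normal approximation):
z_β = d · √n - z_{α/2}
z_β = 0.62 · √58 - 2.576
z_β = 0.62 · 7.616 - 2.576
z_β = 2.146

Power = Φ(z_β) = Φ(2.146) ≈ 0.984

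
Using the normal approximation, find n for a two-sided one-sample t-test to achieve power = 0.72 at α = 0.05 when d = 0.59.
n = 19

Sample size formula (one-sample t-test, normal approximation):
n = ((z_{α/2} + z_β) / d)²

z_{α/2} = 1.960 (for α = 0.05, two-sided)
z_β = 0.583 (for power = 0.72)
d = 0.59

n = ((1.960 + 0.583) / 0.59)²
n = (4.310)²
n ≈ 18.58
Round up to the next whole number: n = 19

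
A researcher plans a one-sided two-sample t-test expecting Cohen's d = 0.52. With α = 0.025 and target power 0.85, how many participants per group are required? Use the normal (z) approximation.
n = 67 per group

Sample size formula (two-sample t-test, normal approximation):
n = 2 · ((z_α + z_β) / d)²

z_α = 1.960 (for α = 0.025, one-sided)
z_β = 1.036 (for power = 0.85)
d = 0.52

n = 2 · ((1.960 + 1.036) / 0.52)²
n = 2 · (5.762)²
n ≈ 66.40
Round up to the next whole number: n = 67 per group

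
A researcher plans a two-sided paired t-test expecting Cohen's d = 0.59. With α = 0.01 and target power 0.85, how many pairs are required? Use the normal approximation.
n = 38 pairs

Sample size formula (paired t-test, normal approximation):
n = ((z_{α/2} + z_β) / d)²

z_{α/2} = 2.576 (for α = 0.01, two-sided)
z_β = 1.036 (for power = 0.85)
d = 0.59

n = ((2.576 + 1.036) / 0.59)²
n = (6.122)²
n ≈ 37.48
Round up to the next whole number: n = 38 pairs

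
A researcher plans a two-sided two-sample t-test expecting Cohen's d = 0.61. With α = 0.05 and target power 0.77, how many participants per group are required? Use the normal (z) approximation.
n = 40 per group

Sample size formula (two-sample t-test, normal approximation):
n = 2 · ((z_{α/2} + z_β) / d)²

z_{α/2} = 1.960 (for α = 0.05, two-sided)
z_β = 0.739 (for power = 0.77)
d = 0.61

n = 2 · ((1.960 + 0.739) / 0.61)²
n = 2 · (4.425)²
n ≈ 39.16
Round up to the next whole number: n = 40 per group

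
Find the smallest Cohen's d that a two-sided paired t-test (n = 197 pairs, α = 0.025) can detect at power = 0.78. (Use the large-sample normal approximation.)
d ≈ 0.21

Minimum detectable effect (paired t-test, normal approximation):
d = (z_{α/2} + z_β) / √n
d = (2.241 + 0.772) / √197
d = 3.014 / 14.036
d ≈ 0.21

By Cohen's convention (0.2 small / 0.5 medium / 0.8 large): small effect.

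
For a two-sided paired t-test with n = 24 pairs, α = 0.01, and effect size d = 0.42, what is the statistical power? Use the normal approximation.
Power ≈ 0.30

Power calculation (paired t-test, normal approximation):
z_β = d · √n - z_{α/2}
z_β = 0.42 · √24 - 2.576
z_β = 0.42 · 4.899 - 2.576
z_β = -0.518

Power = Φ(z_β) = Φ(-0.518) ≈ 0.302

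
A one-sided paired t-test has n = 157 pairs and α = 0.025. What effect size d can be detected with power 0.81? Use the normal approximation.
d ≈ 0.23

Minimum detectable effect (paired t-test, normal approximation):
d = (z_α + z_β) / √n
d = (1.960 + 0.878) / √157
d = 2.838 / 12.530
d ≈ 0.23

By Cohen's convention (0.2 small / 0.5 medium / 0.8 large): small effect.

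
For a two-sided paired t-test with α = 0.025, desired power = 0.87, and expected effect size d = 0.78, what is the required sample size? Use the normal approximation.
n = 19 pairs

Sample size formula (paired t-test, normal approximation):
n = ((z_{α/2} + z_β) / d)²

z_{α/2} = 2.241 (for α = 0.025, two-sided)
z_β = 1.126 (for power = 0.87)
d = 0.78

n = ((2.241 + 1.126) / 0.78)²
n = (4.317)²
n ≈ 18.64
Round up to the next whole number: n = 19 pairs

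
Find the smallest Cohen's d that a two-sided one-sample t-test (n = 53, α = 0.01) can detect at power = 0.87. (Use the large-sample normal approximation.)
d ≈ 0.51

Minimum detectable effect (one-sample t-test, normal approximation):
d = (z_{α/2} + z_β) / √n
d = (2.576 + 1.126) / √53
d = 3.702 / 7.280
d ≈ 0.51

By Cohen's convention (0.2 small / 0.5 medium / 0.8 large): medium effect.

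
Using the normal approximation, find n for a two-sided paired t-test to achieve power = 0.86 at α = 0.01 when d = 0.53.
n = 48 pairs

Sample size formula (paired t-test, normal approximation):
n = ((z_{α/2} + z_β) / d)²

z_{α/2} = 2.576 (for α = 0.01, two-sided)
z_β = 1.080 (for power = 0.86)
d = 0.53

n = ((2.576 + 1.080) / 0.53)²
n = (6.898)²
n ≈ 47.58
Round up to the next whole number: n = 48 pairs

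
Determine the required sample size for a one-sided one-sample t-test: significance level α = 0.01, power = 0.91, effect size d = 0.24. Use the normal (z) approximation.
n = 234

Sample size formula (one-sample t-test, normal approximation):
n = ((z_α + z_β) / d)²

z_α = 2.326 (for α = 0.01, one-sided)
z_β = 1.341 (for power = 0.91)
d = 0.24

n = ((2.326 + 1.341) / 0.24)²
n = (15.279)²
n ≈ 233.45
Round up to the next whole number: n = 234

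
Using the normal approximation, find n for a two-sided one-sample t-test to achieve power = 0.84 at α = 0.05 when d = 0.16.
n = 341

Sample size formula (one-sample t-test, normal approximation):
n = ((z_{α/2} + z_β) / d)²

z_{α/2} = 1.960 (for α = 0.05, two-sided)
z_β = 0.994 (for power = 0.84)
d = 0.16

n = ((1.960 + 0.994) / 0.16)²
n = (18.463)²
n ≈ 340.88
Round up to the next whole number: n = 341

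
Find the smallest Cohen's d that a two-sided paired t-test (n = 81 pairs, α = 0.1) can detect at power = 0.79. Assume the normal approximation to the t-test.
d ≈ 0.27

Minimum detectable effect (paired t-test, normal approximation):
d = (z_{α/2} + z_β) / √n
d = (1.645 + 0.806) / √81
d = 2.451 / 9.000
d ≈ 0.27

By Cohen's convention (0.2 small / 0.5 medium / 0.8 large): small effect.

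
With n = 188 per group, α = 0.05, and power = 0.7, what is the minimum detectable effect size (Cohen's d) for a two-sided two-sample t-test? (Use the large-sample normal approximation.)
d ≈ 0.26

Minimum detectable effect (two-sample t-test, normal approximation):
d = (z_{α/2} + z_β) / √(n/2)
d = (1.960 + 0.524) / √(188/2)
d = 2.484 / 9.695
d ≈ 0.26

By Cohen's convention (0.2 small / 0.5 medium / 0.8 large): small effect.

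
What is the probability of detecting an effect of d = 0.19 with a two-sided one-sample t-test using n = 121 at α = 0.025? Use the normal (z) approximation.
Power ≈ 0.44

Power calculation (one-sample t-test, normal approximation):
z_β = d · √n - z_{α/2}
z_β = 0.19 · √121 - 2.241
z_β = 0.19 · 11.000 - 2.241
z_β = -0.151

Power = Φ(z_β) = Φ(-0.151) ≈ 0.440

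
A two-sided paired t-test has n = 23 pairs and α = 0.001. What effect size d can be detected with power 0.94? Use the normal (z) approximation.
d ≈ 1.01

Minimum detectable effect (paired t-test, normal approximation):
d = (z_{α/2} + z_β) / √n
d = (3.291 + 1.555) / √23
d = 4.845 / 4.796
d ≈ 1.01

By Cohen's convention (0.2 small / 0.5 medium / 0.8 large): large effect.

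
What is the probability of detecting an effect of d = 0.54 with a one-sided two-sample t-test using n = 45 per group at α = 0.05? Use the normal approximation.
Power ≈ 0.82

Power calculation (two-sample t-test, normal approximation):
z_β = d · √(n/2) - z_α
z_β = 0.54 · √(45/2) - 1.645
z_β = 0.54 · 4.743 - 1.645
z_β = 0.917

Power = Φ(z_β) = Φ(0.917) ≈ 0.820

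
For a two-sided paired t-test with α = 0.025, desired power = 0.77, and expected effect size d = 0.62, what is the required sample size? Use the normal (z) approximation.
n = 24 pairs

Sample size formula (paired t-test, normal approximation):
n = ((z_{α/2} + z_β) / d)²

z_{α/2} = 2.241 (for α = 0.025, two-sided)
z_β = 0.739 (for power = 0.77)
d = 0.62

n = ((2.241 + 0.739) / 0.62)²
n = (4.806)²
n ≈ 23.10
Round up to the next whole number: n = 24 pairs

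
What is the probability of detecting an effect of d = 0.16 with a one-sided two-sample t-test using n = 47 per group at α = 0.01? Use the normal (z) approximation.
Power ≈ 0.06

Power calculation (two-sample t-test, normal approximation):
z_β = d · √(n/2) - z_α
z_β = 0.16 · √(47/2) - 2.326
z_β = 0.16 · 4.848 - 2.326
z_β = -1.551

Power = Φ(z_β) = Φ(-1.551) ≈ 0.060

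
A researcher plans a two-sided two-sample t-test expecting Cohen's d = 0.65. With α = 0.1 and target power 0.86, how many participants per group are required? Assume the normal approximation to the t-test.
n = 36 per group

Sample size formula (two-sample t-test, normal approximation):
n = 2 · ((z_{α/2} + z_β) / d)²

z_{α/2} = 1.645 (for α = 0.1, two-sided)
z_β = 1.080 (for power = 0.86)
d = 0.65

n = 2 · ((1.645 + 1.080) / 0.65)²
n = 2 · (4.192)²
n ≈ 35.15
Round up to the next whole number: n = 36 per group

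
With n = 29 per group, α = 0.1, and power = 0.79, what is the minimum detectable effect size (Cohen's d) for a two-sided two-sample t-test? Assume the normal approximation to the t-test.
d ≈ 0.64

Minimum detectable effect (two-sample t-test, normal approximation):
d = (z_{α/2} + z_β) / √(n/2)
d = (1.645 + 0.806) / √(29/2)
d = 2.451 / 3.808
d ≈ 0.64

By Cohen's convention (0.2 small / 0.5 medium / 0.8 large): medium effect.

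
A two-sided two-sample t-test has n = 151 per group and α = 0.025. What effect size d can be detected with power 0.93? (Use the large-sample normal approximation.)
d ≈ 0.43

Minimum detectable effect (two-sample t-test, normal approximation):
d = (z_{α/2} + z_β) / √(n/2)
d = (2.241 + 1.476) / √(151/2)
d = 3.717 / 8.689
d ≈ 0.43

By Cohen's convention (0.2 small / 0.5 medium / 0.8 large): small effect.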